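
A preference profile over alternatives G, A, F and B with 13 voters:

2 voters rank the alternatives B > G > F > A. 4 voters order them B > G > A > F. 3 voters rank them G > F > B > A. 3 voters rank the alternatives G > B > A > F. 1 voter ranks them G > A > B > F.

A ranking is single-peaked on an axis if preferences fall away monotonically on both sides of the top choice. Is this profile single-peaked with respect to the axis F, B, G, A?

Axis positions: F=1, B=2, G=3, A=4.
Faction 1 (peak B at position 2): ranking walks positions 2-3-1-4, expanding outward from the peak — single-peaked.
Faction 2 (peak B at position 2): ranking walks positions 2-3-4-1, expanding outward from the peak — single-peaked.
Faction 3: ranking walks positions 3-1-2-4; F is ranked above B even though B lies between F and the peak G on the axis — preferences dip and rise again. Not single-peaked.
Faction 4 (peak G at position 3): ranking walks positions 3-2-4-1, expanding outward from the peak — single-peaked.
Faction 5 (peak G at position 3): ranking walks positions 3-4-2-1, expanding outward from the peak — single-peaked.
Faction 3 violates single-peakedness, so the profile is not single-peaked on this axis.

no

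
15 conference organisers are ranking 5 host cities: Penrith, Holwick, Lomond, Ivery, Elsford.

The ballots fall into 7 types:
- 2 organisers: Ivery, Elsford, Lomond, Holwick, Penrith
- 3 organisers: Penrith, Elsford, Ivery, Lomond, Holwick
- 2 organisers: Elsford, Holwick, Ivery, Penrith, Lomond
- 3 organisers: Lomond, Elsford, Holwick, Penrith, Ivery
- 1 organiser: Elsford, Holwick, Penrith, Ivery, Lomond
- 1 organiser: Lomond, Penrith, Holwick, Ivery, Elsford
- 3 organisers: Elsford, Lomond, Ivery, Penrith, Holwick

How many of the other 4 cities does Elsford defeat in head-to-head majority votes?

Elsford against each rival (15 organisers):
Elsford vs Penrith: Elsford, 11–4.
Elsford vs Holwick: 2+3+2+3+1+3 = 14 for Elsford, 1 for Holwick — Elsford by 14–1.
Elsford vs Lomond: 11 to 4, Elsford.
Elsford vs Ivery: Elsford, 12–3.
Elsford beats Penrith, Holwick, Lomond, Ivery — 4 pairwise wins.

4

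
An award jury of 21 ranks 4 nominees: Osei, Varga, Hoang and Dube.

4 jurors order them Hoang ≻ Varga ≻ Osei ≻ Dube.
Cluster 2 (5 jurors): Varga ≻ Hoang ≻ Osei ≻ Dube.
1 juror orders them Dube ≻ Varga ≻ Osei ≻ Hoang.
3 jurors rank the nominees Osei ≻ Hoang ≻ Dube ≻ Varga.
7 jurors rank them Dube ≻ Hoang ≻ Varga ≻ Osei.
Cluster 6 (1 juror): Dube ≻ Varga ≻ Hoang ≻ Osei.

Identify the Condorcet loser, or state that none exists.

Head-to-head results (21 jurors):
Osei vs Varga: Varga, 18–3.
Osei vs Hoang: Hoang, 17–4.
Osei vs Dube: Osei wins 12–9.
Varga vs Hoang: Hoang wins 14–7.
Varga vs Dube: 9 to 12, Dube.
Hoang vs Dube: Hoang, 12–9.
Each nominee has at least one pairwise win (Osei beats Dube; Varga beats Osei; Hoang beats Osei; Dube beats Varga) — no Condorcet loser.

none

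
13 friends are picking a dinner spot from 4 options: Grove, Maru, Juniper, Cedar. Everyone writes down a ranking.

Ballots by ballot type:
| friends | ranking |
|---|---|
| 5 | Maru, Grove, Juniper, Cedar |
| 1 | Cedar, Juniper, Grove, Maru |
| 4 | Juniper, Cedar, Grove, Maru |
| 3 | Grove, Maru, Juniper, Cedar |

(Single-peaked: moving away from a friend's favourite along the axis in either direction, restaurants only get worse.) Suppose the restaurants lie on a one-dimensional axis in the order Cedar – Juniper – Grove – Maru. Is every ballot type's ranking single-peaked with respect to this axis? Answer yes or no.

Axis positions: Cedar=1, Juniper=2, Grove=3, Maru=4.
Ballot type 1 (peak Maru at position 4): ranking walks positions 4-3-2-1, expanding outward from the peak — single-peaked.
Ballot type 2 (peak Cedar at position 1): ranking walks positions 1-2-3-4, expanding outward from the peak — single-peaked.
Ballot type 3 (peak Juniper at position 2): ranking walks positions 2-1-3-4, expanding outward from the peak — single-peaked.
Ballot type 4 (peak Grove at position 3): ranking walks positions 3-4-2-1, expanding outward from the peak — single-peaked.
Every ranking is single-peaked on this axis.

yes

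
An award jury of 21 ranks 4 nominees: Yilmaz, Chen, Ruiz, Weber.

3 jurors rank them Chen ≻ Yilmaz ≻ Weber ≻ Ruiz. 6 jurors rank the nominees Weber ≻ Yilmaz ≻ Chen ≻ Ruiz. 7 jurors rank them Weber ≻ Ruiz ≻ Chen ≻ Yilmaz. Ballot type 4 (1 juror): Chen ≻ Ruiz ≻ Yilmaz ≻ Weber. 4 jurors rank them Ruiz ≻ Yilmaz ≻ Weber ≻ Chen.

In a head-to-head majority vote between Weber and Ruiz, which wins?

Weber

Ballots ranking Weber above Ruiz: 3 + 6 + 7 = 16.
Ballots ranking Ruiz above Weber: 21 − 16 = 5.
Weber wins the head-to-head 16–5.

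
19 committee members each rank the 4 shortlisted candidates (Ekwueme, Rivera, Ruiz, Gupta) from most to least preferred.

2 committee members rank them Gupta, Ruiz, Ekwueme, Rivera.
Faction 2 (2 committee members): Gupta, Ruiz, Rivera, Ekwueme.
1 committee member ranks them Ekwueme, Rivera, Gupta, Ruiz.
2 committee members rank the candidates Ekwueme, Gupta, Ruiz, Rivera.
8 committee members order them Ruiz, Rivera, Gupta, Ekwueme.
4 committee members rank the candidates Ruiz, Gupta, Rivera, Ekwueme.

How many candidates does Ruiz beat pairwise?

Ruiz against each rival (19 committee members):
Ruiz vs Ekwueme: Ruiz is ranked higher on 2+2+8+4 = 16 ballots, Ekwueme on 3. Ruiz wins 16–3.
Ruiz vs Rivera: Ruiz, 18–1.
Ruiz vs Gupta: Ruiz wins 12–7.
Ruiz beats Ekwueme, Rivera, Gupta — 3 pairwise wins.

3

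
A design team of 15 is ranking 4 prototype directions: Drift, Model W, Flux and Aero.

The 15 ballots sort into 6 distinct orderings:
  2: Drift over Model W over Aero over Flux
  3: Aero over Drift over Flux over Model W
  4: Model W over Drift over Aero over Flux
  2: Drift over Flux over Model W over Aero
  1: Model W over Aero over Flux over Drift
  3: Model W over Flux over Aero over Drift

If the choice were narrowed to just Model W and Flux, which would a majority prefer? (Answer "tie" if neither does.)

Model W

Ballots ranking Model W above Flux: 2 + 4 + 1 + 3 = 10.
Ballots ranking Flux above Model W: 15 − 10 = 5.
Model W wins the head-to-head 10–5.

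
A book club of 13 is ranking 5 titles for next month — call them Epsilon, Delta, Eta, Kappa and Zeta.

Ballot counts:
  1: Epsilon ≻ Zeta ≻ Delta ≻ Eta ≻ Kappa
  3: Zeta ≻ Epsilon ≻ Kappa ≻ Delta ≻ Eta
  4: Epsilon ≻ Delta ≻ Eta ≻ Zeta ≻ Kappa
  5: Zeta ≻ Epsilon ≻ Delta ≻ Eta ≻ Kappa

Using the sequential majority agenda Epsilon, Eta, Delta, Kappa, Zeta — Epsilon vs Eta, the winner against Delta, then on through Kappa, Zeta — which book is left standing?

Zeta

Round 1: Epsilon vs Eta — 13–0, Epsilon advances.
Round 2: Epsilon vs Delta — 13–0, Epsilon advances.
Round 3: Epsilon vs Kappa — 13–0, Epsilon advances.
Round 4: Epsilon vs Zeta — 5–8, Zeta advances.
Zeta survives the agenda.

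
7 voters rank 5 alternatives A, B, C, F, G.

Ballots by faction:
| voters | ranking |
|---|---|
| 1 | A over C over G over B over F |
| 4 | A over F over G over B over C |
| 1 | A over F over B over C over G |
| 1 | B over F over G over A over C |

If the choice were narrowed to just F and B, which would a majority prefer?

Ballots ranking F above B: 4 + 1 = 5.
Ballots ranking B above F: 7 − 5 = 2.
F wins the head-to-head 5–2.

F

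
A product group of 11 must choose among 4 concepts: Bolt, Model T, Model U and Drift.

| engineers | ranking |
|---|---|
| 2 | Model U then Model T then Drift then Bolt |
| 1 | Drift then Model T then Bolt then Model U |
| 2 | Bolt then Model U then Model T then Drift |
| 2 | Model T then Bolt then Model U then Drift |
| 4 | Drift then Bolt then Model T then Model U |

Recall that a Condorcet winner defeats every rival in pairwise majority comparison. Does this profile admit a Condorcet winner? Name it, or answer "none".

Pairwise majorities:
Bolt vs Model T: Bolt, 6–5.
Bolt vs Model U: Bolt wins 9–2.
Bolt vs Drift: Drift, 7–4.
Model T–Model U: Model T 7–4.
Model T vs Drift: Model T, 6–5.
Model U vs Drift: Model U wins 6–5.
No design is unbeaten: Bolt loses to Drift; Model T loses to Bolt; Model U loses to Bolt; Drift loses to Model T. In particular Bolt beats Model T beats Drift beats Bolt is a majority cycle — no Condorcet winner exists.

none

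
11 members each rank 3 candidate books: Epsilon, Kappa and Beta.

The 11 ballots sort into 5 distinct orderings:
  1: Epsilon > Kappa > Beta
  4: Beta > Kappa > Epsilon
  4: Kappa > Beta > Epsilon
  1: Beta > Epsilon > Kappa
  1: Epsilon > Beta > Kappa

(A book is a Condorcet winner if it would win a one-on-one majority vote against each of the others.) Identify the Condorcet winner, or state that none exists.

Beta

Pairwise majorities:
Epsilon vs Kappa: 1+1+1 = 3 for Epsilon, 8 for Kappa — Kappa by 8–3.
Epsilon vs Beta: 1+1 = 2 for Epsilon, 9 for Beta — Beta by 9–2.
Kappa vs Beta: Kappa preferred on 1+4 = 5 ballots; Beta wins 6–5.
Beta beats each of Epsilon, Kappa — Beta is the Condorcet winner.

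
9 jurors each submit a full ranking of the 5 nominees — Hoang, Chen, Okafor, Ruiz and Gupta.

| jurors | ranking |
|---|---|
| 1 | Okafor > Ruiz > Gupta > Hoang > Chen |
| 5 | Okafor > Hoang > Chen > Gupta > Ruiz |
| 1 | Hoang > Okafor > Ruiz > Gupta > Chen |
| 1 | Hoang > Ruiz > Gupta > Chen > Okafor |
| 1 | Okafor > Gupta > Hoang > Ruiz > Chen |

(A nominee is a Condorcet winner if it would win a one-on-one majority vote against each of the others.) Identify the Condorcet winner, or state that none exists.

Okafor

Pairwise majorities:
Hoang vs Chen: 1+5+1+1+1 = 9 for Hoang, 0 for Chen — Hoang by 9–0.
Hoang vs Okafor: Hoang preferred on 1+1 = 2 ballots; Okafor wins 7–2.
Hoang vs Ruiz: 5+1+1+1 = 8 for Hoang, 1 for Ruiz — Hoang by 8–1.
Hoang vs Gupta: 5+1+1 = 7 for Hoang, 2 for Gupta — Hoang by 7–2.
Chen vs Okafor: 1 to 8, Okafor.
Chen vs Ruiz: Chen is ranked higher on 5 ballots, Ruiz on 4. Chen wins 5–4.
Chen vs Gupta: Chen preferred on 5 ballots; Chen wins 5–4.
Okafor vs Ruiz: Okafor preferred on 1+5+1+1 = 8 ballots; Okafor wins 8–1.
Okafor vs Gupta: Okafor is ranked higher on 1+5+1+1 = 8 ballots, Gupta on 1. Okafor wins 8–1.
Ruiz vs Gupta: 1+1+1 = 3 for Ruiz, 6 for Gupta — Gupta by 6–3.
Okafor wins every pairwise contest, so Okafor is the Condorcet winner.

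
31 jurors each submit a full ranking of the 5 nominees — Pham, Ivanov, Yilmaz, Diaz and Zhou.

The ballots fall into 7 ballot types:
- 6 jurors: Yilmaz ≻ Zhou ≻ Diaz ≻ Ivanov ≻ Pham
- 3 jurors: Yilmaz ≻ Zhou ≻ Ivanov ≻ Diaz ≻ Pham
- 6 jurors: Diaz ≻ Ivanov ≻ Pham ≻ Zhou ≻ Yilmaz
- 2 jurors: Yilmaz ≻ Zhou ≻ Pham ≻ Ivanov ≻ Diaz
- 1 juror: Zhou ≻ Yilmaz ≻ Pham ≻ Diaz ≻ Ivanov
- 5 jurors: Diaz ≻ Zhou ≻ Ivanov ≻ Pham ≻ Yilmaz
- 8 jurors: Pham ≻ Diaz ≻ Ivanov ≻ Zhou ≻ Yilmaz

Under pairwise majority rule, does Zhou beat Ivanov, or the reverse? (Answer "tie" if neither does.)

Ballots ranking Zhou above Ivanov: 6 + 3 + 2 + 1 + 5 = 17.
Ballots ranking Ivanov above Zhou: 31 − 17 = 14.
Zhou wins the head-to-head 17–14.

Zhou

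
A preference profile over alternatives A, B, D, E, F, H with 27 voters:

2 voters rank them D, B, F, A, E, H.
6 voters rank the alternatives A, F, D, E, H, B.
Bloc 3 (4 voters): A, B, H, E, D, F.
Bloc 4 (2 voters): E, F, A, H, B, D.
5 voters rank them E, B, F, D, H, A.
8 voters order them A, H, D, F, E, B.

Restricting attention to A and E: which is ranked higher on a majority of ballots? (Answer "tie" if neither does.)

Ballots ranking A above E: 2 + 6 + 4 + 8 = 20.
Ballots ranking E above A: 27 − 20 = 7.
A wins the head-to-head 20–7.

A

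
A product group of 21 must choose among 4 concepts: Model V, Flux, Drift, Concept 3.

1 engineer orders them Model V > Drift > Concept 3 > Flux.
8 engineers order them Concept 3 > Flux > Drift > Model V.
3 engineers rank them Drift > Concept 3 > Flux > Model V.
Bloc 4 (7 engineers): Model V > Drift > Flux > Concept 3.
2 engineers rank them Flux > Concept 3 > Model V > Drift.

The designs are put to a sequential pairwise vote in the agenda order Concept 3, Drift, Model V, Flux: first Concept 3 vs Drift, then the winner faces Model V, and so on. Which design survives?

Round 1: Concept 3 vs Drift — 10–11, Drift advances.
Round 2: Drift vs Model V — 11–10, Drift advances.
Round 3: Drift vs Flux — 11–10, Drift advances.
The agenda winner is Drift.

Drift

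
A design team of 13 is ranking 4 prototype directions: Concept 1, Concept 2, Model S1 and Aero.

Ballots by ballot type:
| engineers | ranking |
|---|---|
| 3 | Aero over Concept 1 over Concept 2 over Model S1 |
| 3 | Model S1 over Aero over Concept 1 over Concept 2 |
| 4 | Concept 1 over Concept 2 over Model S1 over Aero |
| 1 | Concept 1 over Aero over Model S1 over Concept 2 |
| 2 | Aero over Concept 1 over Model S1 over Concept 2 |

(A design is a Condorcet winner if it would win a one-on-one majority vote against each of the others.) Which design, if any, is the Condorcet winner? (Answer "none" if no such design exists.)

none

Check each pair by majority over 13 ballots:
Concept 1 vs Concept 2: Concept 1, 13–0.
Concept 1 vs Model S1: Concept 1, 10–3.
Concept 1 vs Aero: Aero, 8–5.
Concept 2 vs Model S1: Concept 2, 7–6.
Concept 2 vs Aero: Aero, 9–4.
Model S1–Aero: Model S1 7–6.
No design is unbeaten: Concept 1 loses to Aero; Concept 2 loses to Concept 1; Model S1 loses to Concept 1; Aero loses to Model S1. In particular Concept 1 > Model S1 > Aero > Concept 1 is a majority cycle — no Condorcet winner exists.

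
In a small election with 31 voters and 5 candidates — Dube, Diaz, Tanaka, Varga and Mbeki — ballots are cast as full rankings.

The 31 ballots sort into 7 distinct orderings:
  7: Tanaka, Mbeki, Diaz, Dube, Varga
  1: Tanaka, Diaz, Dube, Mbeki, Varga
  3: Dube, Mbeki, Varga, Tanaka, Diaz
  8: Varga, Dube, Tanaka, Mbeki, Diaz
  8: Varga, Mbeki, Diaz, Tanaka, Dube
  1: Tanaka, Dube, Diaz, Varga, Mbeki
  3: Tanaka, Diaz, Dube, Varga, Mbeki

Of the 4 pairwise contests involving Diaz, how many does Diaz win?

Diaz against each rival (31 voters):
Diaz vs Dube: Diaz wins 19–12.
Diaz vs Tanaka: Diaz preferred on 8 ballots; Tanaka wins 23–8.
Diaz vs Varga: 12 to 19, Varga.
Diaz–Mbeki: Mbeki 26–5.
Diaz beats Dube; loses to Tanaka, Varga, Mbeki — 1 pairwise win.

1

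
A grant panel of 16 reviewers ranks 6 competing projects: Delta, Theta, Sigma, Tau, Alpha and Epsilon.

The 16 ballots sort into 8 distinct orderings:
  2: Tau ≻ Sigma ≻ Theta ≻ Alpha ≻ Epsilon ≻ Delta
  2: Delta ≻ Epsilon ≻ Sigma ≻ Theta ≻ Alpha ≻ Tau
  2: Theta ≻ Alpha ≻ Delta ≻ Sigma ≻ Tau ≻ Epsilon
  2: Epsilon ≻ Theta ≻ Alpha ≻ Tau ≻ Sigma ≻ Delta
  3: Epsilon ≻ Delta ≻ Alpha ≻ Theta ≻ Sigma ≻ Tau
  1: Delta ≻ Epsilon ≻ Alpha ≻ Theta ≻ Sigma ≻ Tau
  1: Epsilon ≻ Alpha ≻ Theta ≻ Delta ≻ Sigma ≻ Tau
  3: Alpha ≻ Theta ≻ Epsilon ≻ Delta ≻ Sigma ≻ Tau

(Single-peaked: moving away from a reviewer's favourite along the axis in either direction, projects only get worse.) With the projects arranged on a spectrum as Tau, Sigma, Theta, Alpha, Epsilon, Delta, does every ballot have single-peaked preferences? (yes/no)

no

Axis positions: Tau=1, Sigma=2, Theta=3, Alpha=4, Epsilon=5, Delta=6.
Type 1 (peak Tau at position 1): ranking walks positions 1-2-3-4-5-6, expanding outward from the peak — single-peaked.
Type 2: ranking walks positions 6-5-2-3-4-1; Sigma is ranked above Alpha even though Alpha lies between Sigma and the peak Delta on the axis — preferences dip and rise again. Not single-peaked.
Type 3: ranking walks positions 3-4-6-2-1-5; Delta is ranked above Epsilon even though Epsilon lies between Delta and the peak Theta on the axis — preferences dip and rise again. Not single-peaked.
Type 4: ranking walks positions 5-3-4-1-2-6; Theta is ranked above Alpha even though Alpha lies between Theta and the peak Epsilon on the axis — preferences dip and rise again. Not single-peaked.
Type 5 (peak Epsilon at position 5): ranking walks positions 5-6-4-3-2-1, expanding outward from the peak — single-peaked.
Type 6 (peak Delta at position 6): ranking walks positions 6-5-4-3-2-1, expanding outward from the peak — single-peaked.
Type 7 (peak Epsilon at position 5): ranking walks positions 5-4-3-6-2-1, expanding outward from the peak — single-peaked.
Type 8 (peak Alpha at position 4): ranking walks positions 4-3-5-6-2-1, expanding outward from the peak — single-peaked.
Type 2 violates single-peakedness, so the profile is not single-peaked on this axis.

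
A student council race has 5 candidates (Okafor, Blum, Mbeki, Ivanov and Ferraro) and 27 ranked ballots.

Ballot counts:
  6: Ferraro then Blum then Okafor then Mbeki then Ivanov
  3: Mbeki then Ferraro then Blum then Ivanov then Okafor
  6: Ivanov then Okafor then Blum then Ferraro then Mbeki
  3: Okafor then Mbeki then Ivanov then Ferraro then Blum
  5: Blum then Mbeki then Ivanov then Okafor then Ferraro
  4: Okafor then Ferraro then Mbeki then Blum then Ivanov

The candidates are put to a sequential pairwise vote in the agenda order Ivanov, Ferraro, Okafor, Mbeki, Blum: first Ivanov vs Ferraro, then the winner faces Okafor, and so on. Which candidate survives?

Round 1: Ivanov vs Ferraro — 14–13, Ivanov advances.
Round 2: Ivanov vs Okafor — 14–13, Ivanov advances.
Round 3: Ivanov vs Mbeki — 6–21, Mbeki advances.
Round 4: Mbeki vs Blum — 10–17, Blum advances.
The agenda winner is Blum.

Blum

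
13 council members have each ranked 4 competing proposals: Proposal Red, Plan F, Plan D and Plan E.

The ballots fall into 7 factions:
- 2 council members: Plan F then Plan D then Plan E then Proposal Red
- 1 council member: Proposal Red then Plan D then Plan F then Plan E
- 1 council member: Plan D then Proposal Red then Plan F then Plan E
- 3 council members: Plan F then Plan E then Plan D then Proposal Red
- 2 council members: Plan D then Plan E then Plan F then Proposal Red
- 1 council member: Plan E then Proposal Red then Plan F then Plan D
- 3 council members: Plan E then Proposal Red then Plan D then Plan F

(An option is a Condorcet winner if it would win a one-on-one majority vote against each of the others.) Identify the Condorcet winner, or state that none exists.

Check each pair by majority over 13 ballots:
Proposal Red vs Plan F: 6 to 7, Plan F.
Proposal Red vs Plan D: Proposal Red is ranked higher on 1+1+3 = 5 ballots, Plan D on 8. Plan D wins 8–5.
Proposal Red vs Plan E: Proposal Red preferred on 1+1 = 2 ballots; Plan E wins 11–2.
Plan F vs Plan D: 6 to 7, Plan D.
Plan F vs Plan E: Plan F is ranked higher on 2+1+1+3 = 7 ballots, Plan E on 6. Plan F wins 7–6.
Plan D vs Plan E: Plan D is ranked higher on 2+1+1+2 = 6 ballots, Plan E on 7. Plan E wins 7–6.
Every option loses at least once (Proposal Red loses to Plan F; Plan F loses to Plan D; Plan D loses to Plan E; Plan E loses to Plan F). The majority relation contains the cycle Plan F beats Plan E beats Plan D beats Plan F, so there is no Condorcet winner.

none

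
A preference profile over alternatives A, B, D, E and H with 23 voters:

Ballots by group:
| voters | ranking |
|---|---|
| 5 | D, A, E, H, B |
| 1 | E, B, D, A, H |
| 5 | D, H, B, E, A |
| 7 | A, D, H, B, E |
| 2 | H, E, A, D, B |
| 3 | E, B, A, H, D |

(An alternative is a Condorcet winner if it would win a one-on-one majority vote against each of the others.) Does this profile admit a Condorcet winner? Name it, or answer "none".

A

Pairwise majorities:
A vs B: A is ranked higher on 5+7+2 = 14 ballots, B on 9. A wins 14–9.
A vs D: A is ranked higher on 7+2+3 = 12 ballots, D on 11. A wins 12–11.
A vs E: 12 to 11, A.
A vs H: 5+1+7+3 = 16 for A, 7 for H — A by 16–7.
B vs D: B preferred on 1+3 = 4 ballots; D wins 19–4.
B vs E: 5+7 = 12 for B, 11 for E — B by 12–11.
B vs H: 1+3 = 4 for B, 19 for H — H by 19–4.
D vs E: D is ranked higher on 5+5+7 = 17 ballots, E on 6. D wins 17–6.
D vs H: 5+1+5+7 = 18 for D, 5 for H — D by 18–5.
E vs H: E preferred on 5+1+3 = 9 ballots; H wins 14–9.
A defeats every rival head-to-head and is the Condorcet winner.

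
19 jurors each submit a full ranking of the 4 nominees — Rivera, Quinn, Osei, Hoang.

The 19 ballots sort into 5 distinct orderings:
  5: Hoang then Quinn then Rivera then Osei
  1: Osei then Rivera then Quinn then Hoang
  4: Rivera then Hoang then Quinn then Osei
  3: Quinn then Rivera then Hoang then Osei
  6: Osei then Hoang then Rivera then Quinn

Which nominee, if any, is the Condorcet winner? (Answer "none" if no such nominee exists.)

Hoang

Head-to-head results (19 jurors):
Rivera vs Quinn: Rivera preferred on 1+4+6 = 11 ballots; Rivera wins 11–8.
Rivera vs Osei: Rivera preferred on 5+4+3 = 12 ballots; Rivera wins 12–7.
Rivera vs Hoang: 8 to 11, Hoang.
Quinn vs Osei: Quinn is ranked higher on 5+4+3 = 12 ballots, Osei on 7. Quinn wins 12–7.
Quinn vs Hoang: Quinn is ranked higher on 1+3 = 4 ballots, Hoang on 15. Hoang wins 15–4.
Osei vs Hoang: Osei preferred on 1+6 = 7 ballots; Hoang wins 12–7.
Only Hoang has no losses; Hoang is the Condorcet winner.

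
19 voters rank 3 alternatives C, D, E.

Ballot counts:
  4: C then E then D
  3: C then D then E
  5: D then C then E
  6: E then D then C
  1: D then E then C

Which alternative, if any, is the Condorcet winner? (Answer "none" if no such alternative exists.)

Head-to-head results (19 voters):
C vs D: C is ranked higher on 4+3 = 7 ballots, D on 12. D wins 12–7.
C vs E: C preferred on 4+3+5 = 12 ballots; C wins 12–7.
D vs E: 3+5+1 = 9 for D, 10 for E — E by 10–9.
Every alternative loses at least once (C loses to D; D loses to E; E loses to C). The majority relation contains the cycle C beats E beats D beats C, so there is no Condorcet winner.

none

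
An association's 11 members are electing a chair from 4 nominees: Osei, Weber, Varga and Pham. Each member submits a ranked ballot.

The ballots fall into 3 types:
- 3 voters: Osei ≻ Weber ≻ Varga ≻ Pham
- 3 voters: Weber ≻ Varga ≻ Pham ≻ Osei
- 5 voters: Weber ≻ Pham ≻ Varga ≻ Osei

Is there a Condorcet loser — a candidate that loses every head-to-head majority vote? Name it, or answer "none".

Pairwise majorities:
Osei vs Weber: 3 to 8, Weber.
Osei vs Varga: Osei preferred on 3 ballots; Varga wins 8–3.
Osei vs Pham: Pham, 8–3.
Weber–Varga: Weber 11–0.
Weber vs Pham: 3+3+5 = 11 for Weber, 0 for Pham — Weber by 11–0.
Varga vs Pham: 3+3 = 6 for Varga, 5 for Pham — Varga by 6–5.
Osei loses to every other candidate — it is the Condorcet loser.

Osei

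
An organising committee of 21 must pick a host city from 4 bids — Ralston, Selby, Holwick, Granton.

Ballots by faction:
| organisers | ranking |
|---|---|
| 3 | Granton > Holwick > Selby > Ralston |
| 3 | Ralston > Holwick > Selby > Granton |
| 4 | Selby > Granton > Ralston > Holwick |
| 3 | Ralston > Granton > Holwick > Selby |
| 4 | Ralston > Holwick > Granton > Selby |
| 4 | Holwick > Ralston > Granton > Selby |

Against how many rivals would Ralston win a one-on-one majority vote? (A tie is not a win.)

3

Ralston against each rival (21 organisers):
Ralston vs Selby: 3+3+4+4 = 14 for Ralston, 7 for Selby — Ralston by 14–7.
Ralston vs Holwick: Ralston preferred on 3+4+3+4 = 14 ballots; Ralston wins 14–7.
Ralston vs Granton: Ralston, 14–7.
Ralston beats Selby, Holwick, Granton — 3 pairwise wins.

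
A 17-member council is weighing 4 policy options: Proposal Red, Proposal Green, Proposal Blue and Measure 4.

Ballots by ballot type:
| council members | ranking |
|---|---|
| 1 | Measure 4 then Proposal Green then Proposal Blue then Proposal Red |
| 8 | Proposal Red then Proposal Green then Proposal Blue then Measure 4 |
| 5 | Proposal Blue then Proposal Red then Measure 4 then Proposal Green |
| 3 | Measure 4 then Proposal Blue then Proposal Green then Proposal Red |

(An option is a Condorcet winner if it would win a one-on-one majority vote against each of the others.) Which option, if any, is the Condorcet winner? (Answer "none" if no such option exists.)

none

Head-to-head results (17 council members):
Proposal Red vs Proposal Green: Proposal Red preferred on 8+5 = 13 ballots; Proposal Red wins 13–4.
Proposal Red vs Proposal Blue: 8 for Proposal Red, 9 for Proposal Blue — Proposal Blue by 9–8.
Proposal Red vs Measure 4: Proposal Red wins 13–4.
Proposal Green vs Proposal Blue: Proposal Green, 9–8.
Proposal Green vs Measure 4: Proposal Green preferred on 8 ballots; Measure 4 wins 9–8.
Proposal Blue vs Measure 4: 8+5 = 13 for Proposal Blue, 4 for Measure 4 — Proposal Blue by 13–4.
Each option drops at least one matchup (Proposal Red loses to Proposal Blue; Proposal Green loses to Proposal Red; Proposal Blue loses to Proposal Green; Measure 4 loses to Proposal Red); the cycle Proposal Red beats Proposal Green beats Proposal Blue beats Proposal Red rules out a Condorcet winner.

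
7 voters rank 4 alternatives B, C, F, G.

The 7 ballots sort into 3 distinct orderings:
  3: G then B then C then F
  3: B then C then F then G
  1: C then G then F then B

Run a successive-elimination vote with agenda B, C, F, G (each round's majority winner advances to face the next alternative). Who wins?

G

Round 1: B vs C — 6–1, B advances.
Round 2: B vs F — 6–1, B advances.
Round 3: B vs G — 3–4, G advances.
The agenda winner is G.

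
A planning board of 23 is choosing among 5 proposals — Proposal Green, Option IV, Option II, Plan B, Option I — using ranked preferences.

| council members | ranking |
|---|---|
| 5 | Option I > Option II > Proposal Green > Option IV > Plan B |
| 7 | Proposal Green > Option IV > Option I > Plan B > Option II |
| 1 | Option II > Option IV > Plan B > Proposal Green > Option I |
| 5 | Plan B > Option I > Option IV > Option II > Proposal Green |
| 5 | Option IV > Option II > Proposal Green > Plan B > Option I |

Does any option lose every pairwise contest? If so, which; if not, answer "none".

none

Pairwise majorities:
Proposal Green vs Option IV: 5+7 = 12 for Proposal Green, 11 for Option IV — Proposal Green by 12–11.
Proposal Green vs Option II: Option II, 16–7.
Proposal Green vs Plan B: Proposal Green is ranked higher on 5+7+5 = 17 ballots, Plan B on 6. Proposal Green wins 17–6.
Proposal Green vs Option I: Proposal Green wins 13–10.
Option IV vs Option II: 17 to 6, Option IV.
Option IV vs Plan B: Option IV is ranked higher on 5+7+1+5 = 18 ballots, Plan B on 5. Option IV wins 18–5.
Option IV–Option I: Option IV 13–10.
Option II vs Plan B: Option II preferred on 5+1+5 = 11 ballots; Plan B wins 12–11.
Option II vs Option I: Option I, 17–6.
Plan B vs Option I: 1+5+5 = 11 for Plan B, 12 for Option I — Option I by 12–11.
Every option wins at least one matchup (Proposal Green beats Option IV; Option IV beats Option II; Option II beats Proposal Green; Plan B beats Option II; Option I beats Option II), so there is no Condorcet loser.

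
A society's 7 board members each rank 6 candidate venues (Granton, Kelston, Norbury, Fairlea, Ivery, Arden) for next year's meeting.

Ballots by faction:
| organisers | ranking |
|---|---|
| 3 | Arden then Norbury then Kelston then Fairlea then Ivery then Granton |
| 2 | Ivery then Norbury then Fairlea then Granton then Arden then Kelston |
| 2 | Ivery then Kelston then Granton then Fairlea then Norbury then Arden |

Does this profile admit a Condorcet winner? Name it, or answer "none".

Check each pair by majority over 7 ballots:
Granton vs Kelston: Kelston wins 5–2.
Granton vs Norbury: Norbury wins 5–2.
Granton vs Fairlea: Fairlea, 5–2.
Granton–Ivery: Ivery 7–0.
Granton–Arden: Granton 4–3.
Kelston vs Norbury: Norbury, 5–2.
Kelston vs Fairlea: Kelston, 5–2.
Kelston–Ivery: Ivery 4–3.
Kelston vs Arden: 2 to 5, Arden.
Norbury vs Fairlea: Norbury preferred on 3+2 = 5 ballots; Norbury wins 5–2.
Norbury vs Ivery: Norbury preferred on 3 ballots; Ivery wins 4–3.
Norbury vs Arden: 4 to 3, Norbury.
Fairlea vs Ivery: Fairlea preferred on 3 ballots; Ivery wins 4–3.
Fairlea–Arden: Fairlea 4–3.
Ivery vs Arden: Ivery preferred on 2+2 = 4 ballots; Ivery wins 4–3.
Ivery beats each of Granton, Kelston, Norbury, Fairlea, Arden — Ivery is the Condorcet winner.

Ivery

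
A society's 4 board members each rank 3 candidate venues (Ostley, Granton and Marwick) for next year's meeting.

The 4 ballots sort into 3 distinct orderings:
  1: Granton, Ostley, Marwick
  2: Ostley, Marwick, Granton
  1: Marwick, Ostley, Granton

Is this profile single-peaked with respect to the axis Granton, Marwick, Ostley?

no

Axis positions: Granton=1, Marwick=2, Ostley=3.
Cluster 1: ranking walks positions 1-3-2; Ostley is ranked above Marwick even though Marwick lies between Ostley and the peak Granton on the axis — preferences dip and rise again. Not single-peaked.
Cluster 2 (peak Ostley at position 3): ranking walks positions 3-2-1, expanding outward from the peak — single-peaked.
Cluster 3 (peak Marwick at position 2): ranking walks positions 2-3-1, expanding outward from the peak — single-peaked.
Cluster 1 violates single-peakedness, so the profile is not single-peaked on this axis.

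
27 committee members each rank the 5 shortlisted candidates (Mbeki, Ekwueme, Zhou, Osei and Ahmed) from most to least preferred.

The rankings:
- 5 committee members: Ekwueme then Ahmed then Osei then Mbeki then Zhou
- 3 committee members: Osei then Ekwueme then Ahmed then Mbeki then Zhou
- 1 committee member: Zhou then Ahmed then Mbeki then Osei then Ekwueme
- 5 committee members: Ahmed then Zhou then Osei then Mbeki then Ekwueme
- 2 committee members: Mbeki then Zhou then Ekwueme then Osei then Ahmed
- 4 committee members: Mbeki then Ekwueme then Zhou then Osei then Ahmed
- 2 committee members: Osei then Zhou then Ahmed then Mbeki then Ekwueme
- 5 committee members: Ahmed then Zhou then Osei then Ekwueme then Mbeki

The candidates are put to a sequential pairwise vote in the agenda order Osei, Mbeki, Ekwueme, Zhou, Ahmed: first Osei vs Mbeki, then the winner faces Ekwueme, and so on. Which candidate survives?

Ahmed

Round 1: Osei vs Mbeki — 20–7, Osei advances.
Round 2: Osei vs Ekwueme — 16–11, Osei advances.
Round 3: Osei vs Zhou — 10–17, Zhou advances.
Round 4: Zhou vs Ahmed — 9–18, Ahmed advances.
The agenda winner is Ahmed.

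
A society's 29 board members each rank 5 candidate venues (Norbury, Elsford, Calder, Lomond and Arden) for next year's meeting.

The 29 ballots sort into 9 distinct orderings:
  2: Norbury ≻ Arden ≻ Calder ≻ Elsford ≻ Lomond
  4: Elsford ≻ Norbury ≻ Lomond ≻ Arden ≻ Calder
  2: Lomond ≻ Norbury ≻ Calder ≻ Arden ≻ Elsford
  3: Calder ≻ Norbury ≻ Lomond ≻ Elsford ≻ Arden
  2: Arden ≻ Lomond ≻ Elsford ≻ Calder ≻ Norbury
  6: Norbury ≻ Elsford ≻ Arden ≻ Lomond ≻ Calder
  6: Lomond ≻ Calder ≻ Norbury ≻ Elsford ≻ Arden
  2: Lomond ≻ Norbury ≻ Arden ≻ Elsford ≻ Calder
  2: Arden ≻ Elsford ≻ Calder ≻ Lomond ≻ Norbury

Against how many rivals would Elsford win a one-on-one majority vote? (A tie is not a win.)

2

Elsford against each rival (29 organisers):
Elsford vs Norbury: Norbury wins 21–8.
Elsford vs Calder: Elsford wins 16–13.
Elsford vs Lomond: Lomond wins 15–14.
Elsford vs Arden: Elsford wins 19–10.
Elsford beats Calder, Arden; loses to Norbury, Lomond — 2 pairwise wins.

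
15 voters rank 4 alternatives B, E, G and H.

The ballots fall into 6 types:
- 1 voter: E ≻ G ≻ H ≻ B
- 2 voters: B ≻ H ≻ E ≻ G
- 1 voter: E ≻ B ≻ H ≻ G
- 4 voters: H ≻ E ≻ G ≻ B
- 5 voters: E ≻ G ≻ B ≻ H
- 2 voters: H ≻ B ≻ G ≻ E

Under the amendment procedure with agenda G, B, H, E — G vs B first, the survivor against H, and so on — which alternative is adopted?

H

Round 1: G vs B — 10–5, G advances.
Round 2: G vs H — 6–9, H advances.
Round 3: H vs E — 8–7, H advances.
The agenda winner is H.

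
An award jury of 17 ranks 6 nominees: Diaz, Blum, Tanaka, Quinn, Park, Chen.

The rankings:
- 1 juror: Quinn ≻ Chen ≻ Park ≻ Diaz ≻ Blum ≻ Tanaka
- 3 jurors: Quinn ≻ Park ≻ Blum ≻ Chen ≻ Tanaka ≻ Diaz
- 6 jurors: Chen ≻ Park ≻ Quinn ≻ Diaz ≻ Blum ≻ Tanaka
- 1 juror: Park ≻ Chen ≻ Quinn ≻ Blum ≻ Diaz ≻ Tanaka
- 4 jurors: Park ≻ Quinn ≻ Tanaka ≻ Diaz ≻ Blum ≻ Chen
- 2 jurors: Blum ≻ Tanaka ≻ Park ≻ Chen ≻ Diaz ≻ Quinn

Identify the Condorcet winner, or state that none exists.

Park

Head-to-head results (17 jurors):
Diaz–Blum: Diaz 11–6.
Diaz–Tanaka: Tanaka 9–8.
Diaz vs Quinn: Quinn, 15–2.
Diaz vs Park: Park, 17–0.
Diaz vs Chen: Chen wins 13–4.
Blum–Tanaka: Blum 13–4.
Blum vs Quinn: Quinn wins 15–2.
Blum–Park: Park 15–2.
Blum vs Chen: Blum wins 9–8.
Tanaka vs Quinn: Quinn wins 15–2.
Tanaka–Park: Park 15–2.
Tanaka vs Chen: Chen wins 11–6.
Quinn vs Park: Park wins 13–4.
Quinn vs Chen: Chen wins 9–8.
Park–Chen: Park 10–7.
Only Park has no losses; Park is the Condorcet winner.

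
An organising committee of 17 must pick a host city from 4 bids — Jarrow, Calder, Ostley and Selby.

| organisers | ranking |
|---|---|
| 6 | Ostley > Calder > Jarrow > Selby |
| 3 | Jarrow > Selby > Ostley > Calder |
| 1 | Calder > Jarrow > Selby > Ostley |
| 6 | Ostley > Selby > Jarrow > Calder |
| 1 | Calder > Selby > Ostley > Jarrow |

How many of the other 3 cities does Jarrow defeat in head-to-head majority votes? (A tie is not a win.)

2

Jarrow against each rival (17 organisers):
Jarrow vs Calder: Jarrow, 9–8.
Jarrow vs Ostley: Ostley wins 13–4.
Jarrow vs Selby: 6+3+1 = 10 for Jarrow, 7 for Selby — Jarrow by 10–7.
Jarrow beats Calder, Selby; loses to Ostley — 2 pairwise wins.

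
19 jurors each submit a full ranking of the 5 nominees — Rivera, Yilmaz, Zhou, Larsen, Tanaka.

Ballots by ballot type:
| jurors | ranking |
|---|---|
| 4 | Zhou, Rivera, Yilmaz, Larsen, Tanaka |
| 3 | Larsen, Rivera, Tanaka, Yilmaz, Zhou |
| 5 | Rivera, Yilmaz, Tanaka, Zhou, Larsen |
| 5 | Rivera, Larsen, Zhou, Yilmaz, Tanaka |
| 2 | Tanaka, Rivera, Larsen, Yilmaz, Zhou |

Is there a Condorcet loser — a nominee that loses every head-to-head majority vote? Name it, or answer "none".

Zhou

Pairwise majorities:
Rivera vs Yilmaz: Rivera preferred on 4+3+5+5+2 = 19 ballots; Rivera wins 19–0.
Rivera vs Zhou: Rivera wins 15–4.
Rivera–Larsen: Rivera 16–3.
Rivera vs Tanaka: Rivera is ranked higher on 4+3+5+5 = 17 ballots, Tanaka on 2. Rivera wins 17–2.
Yilmaz vs Zhou: Yilmaz is ranked higher on 3+5+2 = 10 ballots, Zhou on 9. Yilmaz wins 10–9.
Yilmaz–Larsen: Larsen 10–9.
Yilmaz vs Tanaka: Yilmaz wins 14–5.
Zhou vs Larsen: 9 to 10, Larsen.
Zhou vs Tanaka: Zhou preferred on 4+5 = 9 ballots; Tanaka wins 10–9.
Larsen–Tanaka: Larsen 12–7.
Only Zhou has no wins; Zhou is the Condorcet loser.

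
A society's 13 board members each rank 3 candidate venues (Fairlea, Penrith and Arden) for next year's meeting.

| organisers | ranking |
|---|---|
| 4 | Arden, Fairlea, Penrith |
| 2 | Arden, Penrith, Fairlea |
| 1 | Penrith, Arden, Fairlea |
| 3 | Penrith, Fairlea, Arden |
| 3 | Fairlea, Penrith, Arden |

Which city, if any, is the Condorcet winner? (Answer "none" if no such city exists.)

none

Head-to-head results (13 organisers):
Fairlea–Penrith: Fairlea 7–6.
Fairlea vs Arden: Arden wins 7–6.
Penrith vs Arden: Penrith, 7–6.
No city is unbeaten: Fairlea loses to Arden; Penrith loses to Fairlea; Arden loses to Penrith. In particular Fairlea > Penrith > Arden > Fairlea is a majority cycle — no Condorcet winner exists.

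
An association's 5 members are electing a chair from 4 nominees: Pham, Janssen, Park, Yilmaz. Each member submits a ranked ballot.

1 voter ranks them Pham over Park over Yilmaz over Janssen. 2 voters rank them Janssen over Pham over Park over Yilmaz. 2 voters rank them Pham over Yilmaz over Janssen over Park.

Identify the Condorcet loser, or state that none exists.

Pairwise majorities:
Pham vs Janssen: Pham preferred on 1+2 = 3 ballots; Pham wins 3–2.
Pham vs Park: 5 to 0, Pham.
Pham vs Yilmaz: Pham, 5–0.
Janssen–Park: Janssen 4–1.
Janssen–Yilmaz: Yilmaz 3–2.
Park vs Yilmaz: Park is ranked higher on 1+2 = 3 ballots, Yilmaz on 2. Park wins 3–2.
No candidate is winless: Pham beats Janssen; Janssen beats Park; Park beats Yilmaz; Yilmaz beats Janssen. There is no Condorcet loser.

none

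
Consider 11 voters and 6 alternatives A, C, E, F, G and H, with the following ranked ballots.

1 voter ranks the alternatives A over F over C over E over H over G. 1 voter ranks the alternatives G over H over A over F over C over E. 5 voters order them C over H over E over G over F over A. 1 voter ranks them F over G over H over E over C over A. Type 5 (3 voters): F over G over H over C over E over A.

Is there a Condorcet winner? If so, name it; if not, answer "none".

Check each pair by majority over 11 ballots:
A vs C: A is ranked higher on 1+1 = 2 ballots, C on 9. C wins 9–2.
A–E: E 9–2.
A vs F: A preferred on 1+1 = 2 ballots; F wins 9–2.
A–G: G 10–1.
A vs H: A is ranked higher on 1 ballot, H on 10. H wins 10–1.
C vs E: C preferred on 1+1+5+3 = 10 ballots; C wins 10–1.
C vs F: C preferred on 5 ballots; F wins 6–5.
C vs G: C is ranked higher on 1+5 = 6 ballots, G on 5. C wins 6–5.
C vs H: C preferred on 1+5 = 6 ballots; C wins 6–5.
E vs F: E is ranked higher on 5 ballots, F on 6. F wins 6–5.
E vs G: E is ranked higher on 1+5 = 6 ballots, G on 5. E wins 6–5.
E vs H: H wins 10–1.
F–G: G 6–5.
F vs H: F is ranked higher on 1+1+3 = 5 ballots, H on 6. H wins 6–5.
G vs H: G is ranked higher on 1+1+3 = 5 ballots, H on 6. H wins 6–5.
Each alternative drops at least one matchup (A loses to C; C loses to F; E loses to C; F loses to G; G loses to C; H loses to C); the cycle C → G → F → C rules out a Condorcet winner.

none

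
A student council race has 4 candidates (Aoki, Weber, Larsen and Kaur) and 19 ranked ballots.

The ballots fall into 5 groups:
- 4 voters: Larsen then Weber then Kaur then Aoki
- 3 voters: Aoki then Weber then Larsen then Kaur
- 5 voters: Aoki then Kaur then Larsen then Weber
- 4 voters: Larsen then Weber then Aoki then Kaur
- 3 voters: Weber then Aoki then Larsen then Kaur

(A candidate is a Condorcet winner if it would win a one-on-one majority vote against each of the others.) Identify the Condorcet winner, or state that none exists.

Pairwise majorities:
Aoki–Weber: Weber 11–8.
Aoki–Larsen: Aoki 11–8.
Aoki–Kaur: Aoki 15–4.
Weber–Larsen: Larsen 13–6.
Weber vs Kaur: Weber wins 14–5.
Larsen–Kaur: Larsen 14–5.
No candidate is unbeaten: Aoki loses to Weber; Weber loses to Larsen; Larsen loses to Aoki; Kaur loses to Aoki. In particular Aoki > Larsen > Weber > Aoki is a majority cycle — no Condorcet winner exists.

none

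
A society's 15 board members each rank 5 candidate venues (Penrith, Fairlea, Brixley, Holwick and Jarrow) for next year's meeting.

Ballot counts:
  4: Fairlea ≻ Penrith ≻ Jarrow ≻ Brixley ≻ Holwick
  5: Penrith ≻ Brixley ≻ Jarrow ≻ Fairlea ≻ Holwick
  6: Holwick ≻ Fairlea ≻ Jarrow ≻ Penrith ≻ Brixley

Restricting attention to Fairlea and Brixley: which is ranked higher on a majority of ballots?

Fairlea

Ballots ranking Fairlea above Brixley: 4 + 6 = 10.
Ballots ranking Brixley above Fairlea: 15 − 10 = 5.
Fairlea wins the head-to-head 10–5.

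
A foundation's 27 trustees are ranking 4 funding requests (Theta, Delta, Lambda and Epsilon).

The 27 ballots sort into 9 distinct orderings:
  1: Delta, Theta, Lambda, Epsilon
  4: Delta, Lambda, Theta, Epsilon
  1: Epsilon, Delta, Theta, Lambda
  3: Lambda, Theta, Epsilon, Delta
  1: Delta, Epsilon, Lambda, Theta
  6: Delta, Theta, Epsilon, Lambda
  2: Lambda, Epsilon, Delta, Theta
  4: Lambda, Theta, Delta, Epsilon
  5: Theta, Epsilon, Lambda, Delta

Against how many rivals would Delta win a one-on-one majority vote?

Delta against each rival (27 reviewers):
Delta vs Theta: Delta wins 15–12.
Delta vs Lambda: Lambda, 14–13.
Delta vs Epsilon: Delta, 16–11.
Delta beats Theta, Epsilon; loses to Lambda — 2 pairwise wins.

2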